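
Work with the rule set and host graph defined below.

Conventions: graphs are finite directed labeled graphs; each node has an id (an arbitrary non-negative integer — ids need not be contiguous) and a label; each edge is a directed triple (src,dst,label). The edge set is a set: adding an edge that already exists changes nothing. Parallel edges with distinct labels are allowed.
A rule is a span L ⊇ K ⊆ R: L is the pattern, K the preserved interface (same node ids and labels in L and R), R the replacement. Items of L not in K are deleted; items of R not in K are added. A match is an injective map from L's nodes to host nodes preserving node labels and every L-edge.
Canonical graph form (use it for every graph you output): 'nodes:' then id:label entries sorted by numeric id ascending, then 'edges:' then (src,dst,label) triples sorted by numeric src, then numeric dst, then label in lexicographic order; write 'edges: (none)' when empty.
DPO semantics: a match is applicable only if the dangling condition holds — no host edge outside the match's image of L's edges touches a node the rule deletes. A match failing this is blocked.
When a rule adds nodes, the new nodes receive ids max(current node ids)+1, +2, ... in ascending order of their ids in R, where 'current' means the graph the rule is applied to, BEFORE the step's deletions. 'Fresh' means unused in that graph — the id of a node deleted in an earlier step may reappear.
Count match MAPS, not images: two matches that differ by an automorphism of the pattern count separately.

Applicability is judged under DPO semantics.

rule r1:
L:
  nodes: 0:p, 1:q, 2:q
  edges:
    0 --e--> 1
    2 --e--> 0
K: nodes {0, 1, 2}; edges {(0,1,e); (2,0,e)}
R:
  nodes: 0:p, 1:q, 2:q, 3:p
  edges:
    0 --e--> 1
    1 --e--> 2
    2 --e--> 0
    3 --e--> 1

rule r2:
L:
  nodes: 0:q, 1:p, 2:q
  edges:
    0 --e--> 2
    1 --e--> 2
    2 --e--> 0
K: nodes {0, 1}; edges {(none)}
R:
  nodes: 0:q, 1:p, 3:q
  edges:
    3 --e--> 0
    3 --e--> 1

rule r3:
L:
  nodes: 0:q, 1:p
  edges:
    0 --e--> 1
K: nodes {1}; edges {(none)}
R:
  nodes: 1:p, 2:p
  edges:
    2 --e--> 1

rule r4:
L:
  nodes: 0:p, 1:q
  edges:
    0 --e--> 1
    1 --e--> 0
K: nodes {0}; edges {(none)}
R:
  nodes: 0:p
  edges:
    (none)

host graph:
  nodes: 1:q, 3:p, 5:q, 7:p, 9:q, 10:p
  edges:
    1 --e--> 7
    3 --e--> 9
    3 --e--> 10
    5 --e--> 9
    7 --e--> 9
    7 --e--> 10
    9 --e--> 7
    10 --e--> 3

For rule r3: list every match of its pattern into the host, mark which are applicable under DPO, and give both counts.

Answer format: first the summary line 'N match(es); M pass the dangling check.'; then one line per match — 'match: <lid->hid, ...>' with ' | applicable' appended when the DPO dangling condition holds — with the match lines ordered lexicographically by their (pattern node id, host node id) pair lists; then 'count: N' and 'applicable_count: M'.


2 match(es); 1 pass the dangling check.
match: 0->1, 1->7 | applicable
match: 0->9, 1->7
count: 2
applicable_count: 1


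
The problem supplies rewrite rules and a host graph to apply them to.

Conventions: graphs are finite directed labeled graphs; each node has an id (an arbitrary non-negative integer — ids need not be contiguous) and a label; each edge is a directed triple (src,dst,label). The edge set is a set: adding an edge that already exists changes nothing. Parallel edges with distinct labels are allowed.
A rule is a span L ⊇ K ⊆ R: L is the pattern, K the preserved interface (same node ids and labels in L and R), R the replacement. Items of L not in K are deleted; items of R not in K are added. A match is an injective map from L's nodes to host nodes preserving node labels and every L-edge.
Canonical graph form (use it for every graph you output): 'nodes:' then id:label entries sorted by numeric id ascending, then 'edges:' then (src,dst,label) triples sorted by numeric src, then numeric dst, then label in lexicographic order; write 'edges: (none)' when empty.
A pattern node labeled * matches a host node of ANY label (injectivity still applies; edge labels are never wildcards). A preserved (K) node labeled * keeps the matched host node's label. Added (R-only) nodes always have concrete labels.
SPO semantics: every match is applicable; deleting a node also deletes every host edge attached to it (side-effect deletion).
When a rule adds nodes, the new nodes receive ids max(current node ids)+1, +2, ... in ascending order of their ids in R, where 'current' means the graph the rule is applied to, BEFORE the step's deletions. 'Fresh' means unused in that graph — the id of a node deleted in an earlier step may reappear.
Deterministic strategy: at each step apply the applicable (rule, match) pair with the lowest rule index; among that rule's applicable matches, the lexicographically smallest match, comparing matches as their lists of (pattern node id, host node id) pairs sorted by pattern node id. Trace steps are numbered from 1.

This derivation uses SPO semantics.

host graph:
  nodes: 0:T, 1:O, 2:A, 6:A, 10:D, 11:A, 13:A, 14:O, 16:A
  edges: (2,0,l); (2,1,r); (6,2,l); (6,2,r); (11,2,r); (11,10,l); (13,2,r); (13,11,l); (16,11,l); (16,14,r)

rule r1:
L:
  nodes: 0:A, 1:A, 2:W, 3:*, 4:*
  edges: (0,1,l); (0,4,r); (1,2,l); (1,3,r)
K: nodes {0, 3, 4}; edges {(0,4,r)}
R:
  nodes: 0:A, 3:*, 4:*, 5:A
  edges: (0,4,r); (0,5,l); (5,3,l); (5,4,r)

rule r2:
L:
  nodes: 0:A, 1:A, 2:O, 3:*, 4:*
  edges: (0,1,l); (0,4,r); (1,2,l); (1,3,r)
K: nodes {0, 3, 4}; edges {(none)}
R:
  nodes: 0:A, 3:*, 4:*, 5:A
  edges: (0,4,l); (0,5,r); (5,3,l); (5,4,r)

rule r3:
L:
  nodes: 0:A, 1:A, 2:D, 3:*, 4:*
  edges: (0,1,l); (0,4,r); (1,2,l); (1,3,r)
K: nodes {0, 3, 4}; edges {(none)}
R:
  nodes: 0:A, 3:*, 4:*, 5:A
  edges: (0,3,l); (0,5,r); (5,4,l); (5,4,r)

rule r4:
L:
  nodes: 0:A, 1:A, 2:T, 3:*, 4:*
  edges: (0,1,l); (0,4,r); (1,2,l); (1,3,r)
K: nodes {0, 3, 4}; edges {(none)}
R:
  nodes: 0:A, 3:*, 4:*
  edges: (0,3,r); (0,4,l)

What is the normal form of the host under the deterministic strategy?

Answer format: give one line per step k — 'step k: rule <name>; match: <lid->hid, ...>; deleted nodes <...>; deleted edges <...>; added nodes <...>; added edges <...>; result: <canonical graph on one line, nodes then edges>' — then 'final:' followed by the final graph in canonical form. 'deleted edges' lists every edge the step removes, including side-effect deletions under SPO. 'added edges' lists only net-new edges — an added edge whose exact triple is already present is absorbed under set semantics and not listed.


step 1: rule r3; match: 0->16, 1->11, 2->10, 3->2, 4->14; deleted nodes 10, 11; deleted edges (11,2,r); (11,10,l); (13,11,l); (16,11,l); (16,14,r); added nodes 17; added edges (16,2,l); (16,17,r); (17,14,l); (17,14,r); result: nodes: 0:T, 1:O, 2:A, 6:A, 13:A, 14:O, 16:A, 17:A edges: (2,0,l); (2,1,r); (6,2,l); (6,2,r); (13,2,r); (16,2,l); (16,17,r); (17,14,l); (17,14,r)
step 2: rule r4; match: 0->16, 1->2, 2->0, 3->1, 4->17; deleted nodes 0, 2; deleted edges (2,0,l); (2,1,r); (6,2,l); (6,2,r); (13,2,r); (16,2,l); (16,17,r); added nodes (none); added edges (16,1,r); (16,17,l); result: nodes: 1:O, 6:A, 13:A, 14:O, 16:A, 17:A edges: (16,1,r); (16,17,l); (17,14,l); (17,14,r)
final:
nodes: 1:O, 6:A, 13:A, 14:O, 16:A, 17:A
edges: (16,1,r); (16,17,l); (17,14,l); (17,14,r)


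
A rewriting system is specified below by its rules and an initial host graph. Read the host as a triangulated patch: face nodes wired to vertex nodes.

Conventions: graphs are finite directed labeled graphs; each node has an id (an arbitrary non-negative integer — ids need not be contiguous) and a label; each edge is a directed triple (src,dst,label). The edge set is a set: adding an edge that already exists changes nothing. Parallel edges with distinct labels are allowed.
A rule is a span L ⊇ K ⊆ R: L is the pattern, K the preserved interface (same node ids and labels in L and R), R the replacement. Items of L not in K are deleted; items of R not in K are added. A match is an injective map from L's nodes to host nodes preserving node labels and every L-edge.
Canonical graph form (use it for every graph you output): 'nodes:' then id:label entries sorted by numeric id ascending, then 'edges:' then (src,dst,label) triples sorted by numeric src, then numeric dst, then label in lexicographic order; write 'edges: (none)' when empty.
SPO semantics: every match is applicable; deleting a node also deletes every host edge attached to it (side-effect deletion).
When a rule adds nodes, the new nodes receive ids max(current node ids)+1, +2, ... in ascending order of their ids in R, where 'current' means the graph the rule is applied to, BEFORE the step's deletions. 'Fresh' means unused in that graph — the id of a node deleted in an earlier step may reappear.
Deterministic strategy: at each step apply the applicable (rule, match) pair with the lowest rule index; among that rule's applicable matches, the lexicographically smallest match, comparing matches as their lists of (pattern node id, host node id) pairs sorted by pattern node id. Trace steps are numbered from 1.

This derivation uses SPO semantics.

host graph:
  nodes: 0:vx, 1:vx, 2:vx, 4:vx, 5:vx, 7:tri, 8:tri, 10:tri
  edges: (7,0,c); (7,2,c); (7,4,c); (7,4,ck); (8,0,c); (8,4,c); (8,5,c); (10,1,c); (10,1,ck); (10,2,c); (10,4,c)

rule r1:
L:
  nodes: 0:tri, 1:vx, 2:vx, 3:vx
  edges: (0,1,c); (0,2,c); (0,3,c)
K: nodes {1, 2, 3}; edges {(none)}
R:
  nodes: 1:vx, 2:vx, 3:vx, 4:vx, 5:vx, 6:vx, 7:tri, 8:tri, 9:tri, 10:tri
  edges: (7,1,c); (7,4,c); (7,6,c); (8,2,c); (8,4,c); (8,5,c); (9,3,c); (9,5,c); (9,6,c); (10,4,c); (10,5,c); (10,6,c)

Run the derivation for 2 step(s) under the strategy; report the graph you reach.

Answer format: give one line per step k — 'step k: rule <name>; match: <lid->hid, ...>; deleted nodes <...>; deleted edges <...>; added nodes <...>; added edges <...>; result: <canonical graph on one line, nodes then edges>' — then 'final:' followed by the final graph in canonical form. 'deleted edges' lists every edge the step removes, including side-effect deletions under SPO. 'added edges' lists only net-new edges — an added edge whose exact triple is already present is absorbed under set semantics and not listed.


step 1: rule r1; match: 0->7, 1->0, 2->2, 3->4; deleted nodes 7; deleted edges (7,0,c); (7,2,c); (7,4,c); (7,4,ck); added nodes 11, 12, 13, 14, 15, 16, 17; added edges (14,0,c); (14,11,c); (14,13,c); (15,2,c); (15,11,c); (15,12,c); (16,4,c); (16,12,c); (16,13,c); (17,11,c); (17,12,c); (17,13,c); result: nodes: 0:vx, 1:vx, 2:vx, 4:vx, 5:vx, 8:tri, 10:tri, 11:vx, 12:vx, 13:vx, 14:tri, 15:tri, 16:tri, 17:tri edges: (8,0,c); (8,4,c); (8,5,c); (10,1,c); (10,1,ck); (10,2,c); (10,4,c); (14,0,c); (14,11,c); (14,13,c); (15,2,c); (15,11,c); (15,12,c); (16,4,c); (16,12,c); (16,13,c); (17,11,c); (17,12,c); (17,13,c)
step 2: rule r1; match: 0->8, 1->0, 2->4, 3->5; deleted nodes 8; deleted edges (8,0,c); (8,4,c); (8,5,c); added nodes 18, 19, 20, 21, 22, 23, 24; added edges (21,0,c); (21,18,c); (21,20,c); (22,4,c); (22,18,c); (22,19,c); (23,5,c); (23,19,c); (23,20,c); (24,18,c); (24,19,c); (24,20,c); result: nodes: 0:vx, 1:vx, 2:vx, 4:vx, 5:vx, 10:tri, 11:vx, 12:vx, 13:vx, 14:tri, 15:tri, 16:tri, 17:tri, 18:vx, 19:vx, 20:vx, 21:tri, 22:tri, 23:tri, 24:tri edges: (10,1,c); (10,1,ck); (10,2,c); (10,4,c); (14,0,c); (14,11,c); (14,13,c); (15,2,c); (15,11,c); (15,12,c); (16,4,c); (16,12,c); (16,13,c); (17,11,c); (17,12,c); (17,13,c); (21,0,c); (21,18,c); (21,20,c); (22,4,c); (22,18,c); (22,19,c); (23,5,c); (23,19,c); (23,20,c); (24,18,c); (24,19,c); (24,20,c)
final:
nodes: 0:vx, 1:vx, 2:vx, 4:vx, 5:vx, 10:tri, 11:vx, 12:vx, 13:vx, 14:tri, 15:tri, 16:tri, 17:tri, 18:vx, 19:vx, 20:vx, 21:tri, 22:tri, 23:tri, 24:tri
edges: (10,1,c); (10,1,ck); (10,2,c); (10,4,c); (14,0,c); (14,11,c); (14,13,c); (15,2,c); (15,11,c); (15,12,c); (16,4,c); (16,12,c); (16,13,c); (17,11,c); (17,12,c); (17,13,c); (21,0,c); (21,18,c); (21,20,c); (22,4,c); (22,18,c); (22,19,c); (23,5,c); (23,19,c); (23,20,c); (24,18,c); (24,19,c); (24,20,c)


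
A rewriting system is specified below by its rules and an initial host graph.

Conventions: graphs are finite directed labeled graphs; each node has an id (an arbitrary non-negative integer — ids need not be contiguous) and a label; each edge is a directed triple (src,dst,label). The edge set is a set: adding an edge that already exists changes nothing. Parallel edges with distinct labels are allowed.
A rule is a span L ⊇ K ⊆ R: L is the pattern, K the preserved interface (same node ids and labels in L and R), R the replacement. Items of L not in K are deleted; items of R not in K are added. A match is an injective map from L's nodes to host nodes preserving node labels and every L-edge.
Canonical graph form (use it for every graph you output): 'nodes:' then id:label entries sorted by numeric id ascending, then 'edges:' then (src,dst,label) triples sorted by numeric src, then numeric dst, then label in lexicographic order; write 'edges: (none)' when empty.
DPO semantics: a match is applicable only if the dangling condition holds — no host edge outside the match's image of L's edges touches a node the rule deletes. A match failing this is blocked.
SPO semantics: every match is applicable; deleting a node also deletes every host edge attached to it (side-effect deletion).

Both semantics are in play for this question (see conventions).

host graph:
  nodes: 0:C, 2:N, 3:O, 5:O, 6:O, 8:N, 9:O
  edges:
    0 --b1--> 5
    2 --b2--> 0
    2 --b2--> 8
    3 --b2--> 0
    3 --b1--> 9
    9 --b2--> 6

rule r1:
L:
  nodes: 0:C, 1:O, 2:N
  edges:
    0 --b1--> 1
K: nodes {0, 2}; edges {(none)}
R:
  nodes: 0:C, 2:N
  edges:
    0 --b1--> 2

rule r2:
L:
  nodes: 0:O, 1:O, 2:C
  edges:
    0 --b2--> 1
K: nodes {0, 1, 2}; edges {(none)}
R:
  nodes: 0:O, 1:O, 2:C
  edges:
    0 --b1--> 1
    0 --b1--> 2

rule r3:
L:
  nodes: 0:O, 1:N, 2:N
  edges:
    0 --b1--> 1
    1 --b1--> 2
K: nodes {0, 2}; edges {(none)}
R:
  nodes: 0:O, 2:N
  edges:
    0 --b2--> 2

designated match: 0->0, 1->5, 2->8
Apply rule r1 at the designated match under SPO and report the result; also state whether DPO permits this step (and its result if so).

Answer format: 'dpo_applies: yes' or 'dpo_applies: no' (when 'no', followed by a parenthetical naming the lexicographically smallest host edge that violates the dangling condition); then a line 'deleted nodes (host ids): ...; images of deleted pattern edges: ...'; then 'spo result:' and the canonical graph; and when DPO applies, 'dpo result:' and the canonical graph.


dpo_applies: yes
deleted nodes (host ids): 5; images of deleted pattern edges: (0,5,b1)
spo result:
nodes: 0:C, 2:N, 3:O, 6:O, 8:N, 9:O
edges: (0,8,b1); (2,0,b2); (2,8,b2); (3,0,b2); (3,9,b1); (9,6,b2)
dpo result:
nodes: 0:C, 2:N, 3:O, 6:O, 8:N, 9:O
edges: (0,8,b1); (2,0,b2); (2,8,b2); (3,0,b2); (3,9,b1); (9,6,b2)


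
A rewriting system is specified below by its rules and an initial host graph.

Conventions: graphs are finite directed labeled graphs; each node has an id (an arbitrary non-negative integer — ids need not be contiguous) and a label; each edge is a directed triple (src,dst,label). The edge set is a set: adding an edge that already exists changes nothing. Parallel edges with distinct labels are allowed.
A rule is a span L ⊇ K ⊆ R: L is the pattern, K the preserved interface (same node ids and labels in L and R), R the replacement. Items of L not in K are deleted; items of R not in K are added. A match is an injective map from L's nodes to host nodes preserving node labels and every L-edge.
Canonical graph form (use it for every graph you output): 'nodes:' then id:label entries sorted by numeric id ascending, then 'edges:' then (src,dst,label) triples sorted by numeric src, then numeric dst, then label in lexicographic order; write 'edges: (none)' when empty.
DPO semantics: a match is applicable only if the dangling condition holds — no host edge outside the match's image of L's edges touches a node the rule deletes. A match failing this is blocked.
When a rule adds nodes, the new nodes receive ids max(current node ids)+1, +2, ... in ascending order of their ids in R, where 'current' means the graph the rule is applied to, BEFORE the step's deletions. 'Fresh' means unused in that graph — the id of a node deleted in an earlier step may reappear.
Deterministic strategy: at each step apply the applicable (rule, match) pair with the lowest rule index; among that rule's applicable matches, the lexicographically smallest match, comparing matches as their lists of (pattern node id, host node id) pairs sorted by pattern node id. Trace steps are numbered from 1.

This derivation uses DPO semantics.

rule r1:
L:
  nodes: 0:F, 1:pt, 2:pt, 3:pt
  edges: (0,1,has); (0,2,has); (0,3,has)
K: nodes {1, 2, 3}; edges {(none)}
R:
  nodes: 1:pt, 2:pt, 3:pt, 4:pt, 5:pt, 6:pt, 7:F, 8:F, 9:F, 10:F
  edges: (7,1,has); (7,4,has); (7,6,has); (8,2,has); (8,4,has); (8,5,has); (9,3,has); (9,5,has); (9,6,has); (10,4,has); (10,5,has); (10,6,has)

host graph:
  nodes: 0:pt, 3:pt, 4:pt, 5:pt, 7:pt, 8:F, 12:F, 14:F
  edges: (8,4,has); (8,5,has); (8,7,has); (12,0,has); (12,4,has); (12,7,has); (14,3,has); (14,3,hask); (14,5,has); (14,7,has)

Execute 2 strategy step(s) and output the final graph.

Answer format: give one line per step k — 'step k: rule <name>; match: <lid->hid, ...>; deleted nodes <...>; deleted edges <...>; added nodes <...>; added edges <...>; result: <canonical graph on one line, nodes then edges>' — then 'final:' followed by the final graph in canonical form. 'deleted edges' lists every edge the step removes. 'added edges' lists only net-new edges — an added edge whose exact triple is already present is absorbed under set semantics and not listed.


step 1: rule r1; match: 0->8, 1->4, 2->5, 3->7; deleted nodes 8; deleted edges (8,4,has); (8,5,has); (8,7,has); added nodes 15, 16, 17, 18, 19, 20, 21; added edges (18,4,has); (18,15,has); (18,17,has); (19,5,has); (19,15,has); (19,16,has); (20,7,has); (20,16,has); (20,17,has); (21,15,has); (21,16,has); (21,17,has); result: nodes: 0:pt, 3:pt, 4:pt, 5:pt, 7:pt, 12:F, 14:F, 15:pt, 16:pt, 17:pt, 18:F, 19:F, 20:F, 21:F edges: (12,0,has); (12,4,has); (12,7,has); (14,3,has); (14,3,hask); (14,5,has); (14,7,has); (18,4,has); (18,15,has); (18,17,has); (19,5,has); (19,15,has); (19,16,has); (20,7,has); (20,16,has); (20,17,has); (21,15,has); (21,16,has); (21,17,has)
step 2: rule r1; match: 0->12, 1->0, 2->4, 3->7; deleted nodes 12; deleted edges (12,0,has); (12,4,has); (12,7,has); added nodes 22, 23, 24, 25, 26, 27, 28; added edges (25,0,has); (25,22,has); (25,24,has); (26,4,has); (26,22,has); (26,23,has); (27,7,has); (27,23,has); (27,24,has); (28,22,has); (28,23,has); (28,24,has); result: nodes: 0:pt, 3:pt, 4:pt, 5:pt, 7:pt, 14:F, 15:pt, 16:pt, 17:pt, 18:F, 19:F, 20:F, 21:F, 22:pt, 23:pt, 24:pt, 25:F, 26:F, 27:F, 28:F edges: (14,3,has); (14,3,hask); (14,5,has); (14,7,has); (18,4,has); (18,15,has); (18,17,has); (19,5,has); (19,15,has); (19,16,has); (20,7,has); (20,16,has); (20,17,has); (21,15,has); (21,16,has); (21,17,has); (25,0,has); (25,22,has); (25,24,has); (26,4,has); (26,22,has); (26,23,has); (27,7,has); (27,23,has); (27,24,has); (28,22,has); (28,23,has); (28,24,has)
final:
nodes: 0:pt, 3:pt, 4:pt, 5:pt, 7:pt, 14:F, 15:pt, 16:pt, 17:pt, 18:F, 19:F, 20:F, 21:F, 22:pt, 23:pt, 24:pt, 25:F, 26:F, 27:F, 28:F
edges: (14,3,has); (14,3,hask); (14,5,has); (14,7,has); (18,4,has); (18,15,has); (18,17,has); (19,5,has); (19,15,has); (19,16,has); (20,7,has); (20,16,has); (20,17,has); (21,15,has); (21,16,has); (21,17,has); (25,0,has); (25,22,has); (25,24,has); (26,4,has); (26,22,has); (26,23,has); (27,7,has); (27,23,has); (27,24,has); (28,22,has); (28,23,has); (28,24,has)


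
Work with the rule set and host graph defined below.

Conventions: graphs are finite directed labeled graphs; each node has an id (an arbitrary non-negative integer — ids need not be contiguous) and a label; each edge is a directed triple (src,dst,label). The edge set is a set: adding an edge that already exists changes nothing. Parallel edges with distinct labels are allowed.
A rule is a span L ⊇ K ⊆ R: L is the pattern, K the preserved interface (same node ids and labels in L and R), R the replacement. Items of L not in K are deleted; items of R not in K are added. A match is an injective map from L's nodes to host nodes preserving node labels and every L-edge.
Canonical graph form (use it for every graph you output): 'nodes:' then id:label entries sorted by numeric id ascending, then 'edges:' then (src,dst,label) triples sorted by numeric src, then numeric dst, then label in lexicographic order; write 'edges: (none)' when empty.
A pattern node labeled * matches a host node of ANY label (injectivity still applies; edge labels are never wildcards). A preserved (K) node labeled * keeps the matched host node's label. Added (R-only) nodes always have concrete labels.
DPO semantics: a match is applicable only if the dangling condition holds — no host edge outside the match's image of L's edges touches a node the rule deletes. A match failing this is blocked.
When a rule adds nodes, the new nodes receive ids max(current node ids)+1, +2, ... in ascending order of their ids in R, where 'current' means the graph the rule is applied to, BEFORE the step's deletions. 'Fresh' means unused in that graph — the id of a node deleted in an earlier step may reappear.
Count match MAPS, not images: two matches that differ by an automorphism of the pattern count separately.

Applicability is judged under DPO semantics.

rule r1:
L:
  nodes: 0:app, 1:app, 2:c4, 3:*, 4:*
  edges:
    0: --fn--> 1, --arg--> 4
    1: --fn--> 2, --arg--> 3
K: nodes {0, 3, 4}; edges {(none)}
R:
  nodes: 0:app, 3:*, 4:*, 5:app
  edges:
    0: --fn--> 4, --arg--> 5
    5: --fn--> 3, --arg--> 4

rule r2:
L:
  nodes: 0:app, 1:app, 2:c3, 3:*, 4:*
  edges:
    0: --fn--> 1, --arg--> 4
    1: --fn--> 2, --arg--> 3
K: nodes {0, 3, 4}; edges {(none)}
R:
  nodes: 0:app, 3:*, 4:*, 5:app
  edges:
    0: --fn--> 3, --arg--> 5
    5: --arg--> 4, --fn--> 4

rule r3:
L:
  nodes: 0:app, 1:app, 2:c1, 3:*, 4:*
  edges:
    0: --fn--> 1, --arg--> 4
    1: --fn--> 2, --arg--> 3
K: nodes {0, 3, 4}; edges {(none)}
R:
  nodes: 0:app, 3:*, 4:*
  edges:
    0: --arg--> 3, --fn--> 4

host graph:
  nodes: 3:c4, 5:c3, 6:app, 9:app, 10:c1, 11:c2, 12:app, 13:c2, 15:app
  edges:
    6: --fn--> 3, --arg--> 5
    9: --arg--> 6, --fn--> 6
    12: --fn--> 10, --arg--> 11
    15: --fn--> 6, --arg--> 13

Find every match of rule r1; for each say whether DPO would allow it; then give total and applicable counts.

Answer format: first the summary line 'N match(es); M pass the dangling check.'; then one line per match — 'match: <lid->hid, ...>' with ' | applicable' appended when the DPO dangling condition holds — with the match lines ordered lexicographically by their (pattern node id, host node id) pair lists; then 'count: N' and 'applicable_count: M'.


1 match(es); 0 pass the dangling check.
match: 0->15, 1->6, 2->3, 3->5, 4->13
count: 1
applicable_count: 0


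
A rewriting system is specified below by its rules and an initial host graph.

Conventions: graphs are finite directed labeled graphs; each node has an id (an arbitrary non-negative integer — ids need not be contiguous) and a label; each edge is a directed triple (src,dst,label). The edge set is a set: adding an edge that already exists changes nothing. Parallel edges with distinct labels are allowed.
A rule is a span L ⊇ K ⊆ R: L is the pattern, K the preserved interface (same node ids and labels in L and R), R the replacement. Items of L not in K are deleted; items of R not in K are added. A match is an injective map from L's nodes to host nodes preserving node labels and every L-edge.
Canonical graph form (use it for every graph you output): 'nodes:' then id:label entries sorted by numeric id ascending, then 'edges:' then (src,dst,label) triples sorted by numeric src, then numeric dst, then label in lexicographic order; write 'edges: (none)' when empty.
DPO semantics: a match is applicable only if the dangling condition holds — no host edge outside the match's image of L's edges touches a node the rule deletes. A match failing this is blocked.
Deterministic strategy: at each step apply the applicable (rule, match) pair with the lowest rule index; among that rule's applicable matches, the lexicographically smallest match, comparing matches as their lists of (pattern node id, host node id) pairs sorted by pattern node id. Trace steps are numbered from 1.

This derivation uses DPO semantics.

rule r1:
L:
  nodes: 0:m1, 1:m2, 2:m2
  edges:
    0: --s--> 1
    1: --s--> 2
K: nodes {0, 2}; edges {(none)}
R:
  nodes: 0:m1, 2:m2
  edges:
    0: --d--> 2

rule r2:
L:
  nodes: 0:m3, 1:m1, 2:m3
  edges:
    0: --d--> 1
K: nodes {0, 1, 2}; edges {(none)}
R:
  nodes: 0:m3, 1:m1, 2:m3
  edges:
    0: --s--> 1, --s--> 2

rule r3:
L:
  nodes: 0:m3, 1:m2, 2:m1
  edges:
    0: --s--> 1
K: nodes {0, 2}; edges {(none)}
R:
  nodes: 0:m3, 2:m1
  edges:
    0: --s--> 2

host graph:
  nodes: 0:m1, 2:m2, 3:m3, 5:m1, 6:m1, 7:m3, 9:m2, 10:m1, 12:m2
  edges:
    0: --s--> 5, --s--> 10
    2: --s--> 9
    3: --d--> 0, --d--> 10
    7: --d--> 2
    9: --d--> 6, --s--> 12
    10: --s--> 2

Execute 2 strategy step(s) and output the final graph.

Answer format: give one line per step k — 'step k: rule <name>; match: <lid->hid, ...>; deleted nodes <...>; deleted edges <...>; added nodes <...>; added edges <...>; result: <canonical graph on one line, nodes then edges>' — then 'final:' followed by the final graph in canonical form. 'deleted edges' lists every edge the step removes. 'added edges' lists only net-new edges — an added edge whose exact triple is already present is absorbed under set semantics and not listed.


step 1: rule r2; match: 0->3, 1->0, 2->7; deleted nodes (none); deleted edges (3,0,d); added nodes (none); added edges (3,0,s); (3,7,s); result: nodes: 0:m1, 2:m2, 3:m3, 5:m1, 6:m1, 7:m3, 9:m2, 10:m1, 12:m2 edges: (0,5,s); (0,10,s); (2,9,s); (3,0,s); (3,7,s); (3,10,d); (7,2,d); (9,6,d); (9,12,s); (10,2,s)
step 2: rule r2; match: 0->3, 1->10, 2->7; deleted nodes (none); deleted edges (3,10,d); added nodes (none); added edges (3,10,s); result: nodes: 0:m1, 2:m2, 3:m3, 5:m1, 6:m1, 7:m3, 9:m2, 10:m1, 12:m2 edges: (0,5,s); (0,10,s); (2,9,s); (3,0,s); (3,7,s); (3,10,s); (7,2,d); (9,6,d); (9,12,s); (10,2,s)
final:
nodes: 0:m1, 2:m2, 3:m3, 5:m1, 6:m1, 7:m3, 9:m2, 10:m1, 12:m2
edges: (0,5,s); (0,10,s); (2,9,s); (3,0,s); (3,7,s); (3,10,s); (7,2,d); (9,6,d); (9,12,s); (10,2,s)


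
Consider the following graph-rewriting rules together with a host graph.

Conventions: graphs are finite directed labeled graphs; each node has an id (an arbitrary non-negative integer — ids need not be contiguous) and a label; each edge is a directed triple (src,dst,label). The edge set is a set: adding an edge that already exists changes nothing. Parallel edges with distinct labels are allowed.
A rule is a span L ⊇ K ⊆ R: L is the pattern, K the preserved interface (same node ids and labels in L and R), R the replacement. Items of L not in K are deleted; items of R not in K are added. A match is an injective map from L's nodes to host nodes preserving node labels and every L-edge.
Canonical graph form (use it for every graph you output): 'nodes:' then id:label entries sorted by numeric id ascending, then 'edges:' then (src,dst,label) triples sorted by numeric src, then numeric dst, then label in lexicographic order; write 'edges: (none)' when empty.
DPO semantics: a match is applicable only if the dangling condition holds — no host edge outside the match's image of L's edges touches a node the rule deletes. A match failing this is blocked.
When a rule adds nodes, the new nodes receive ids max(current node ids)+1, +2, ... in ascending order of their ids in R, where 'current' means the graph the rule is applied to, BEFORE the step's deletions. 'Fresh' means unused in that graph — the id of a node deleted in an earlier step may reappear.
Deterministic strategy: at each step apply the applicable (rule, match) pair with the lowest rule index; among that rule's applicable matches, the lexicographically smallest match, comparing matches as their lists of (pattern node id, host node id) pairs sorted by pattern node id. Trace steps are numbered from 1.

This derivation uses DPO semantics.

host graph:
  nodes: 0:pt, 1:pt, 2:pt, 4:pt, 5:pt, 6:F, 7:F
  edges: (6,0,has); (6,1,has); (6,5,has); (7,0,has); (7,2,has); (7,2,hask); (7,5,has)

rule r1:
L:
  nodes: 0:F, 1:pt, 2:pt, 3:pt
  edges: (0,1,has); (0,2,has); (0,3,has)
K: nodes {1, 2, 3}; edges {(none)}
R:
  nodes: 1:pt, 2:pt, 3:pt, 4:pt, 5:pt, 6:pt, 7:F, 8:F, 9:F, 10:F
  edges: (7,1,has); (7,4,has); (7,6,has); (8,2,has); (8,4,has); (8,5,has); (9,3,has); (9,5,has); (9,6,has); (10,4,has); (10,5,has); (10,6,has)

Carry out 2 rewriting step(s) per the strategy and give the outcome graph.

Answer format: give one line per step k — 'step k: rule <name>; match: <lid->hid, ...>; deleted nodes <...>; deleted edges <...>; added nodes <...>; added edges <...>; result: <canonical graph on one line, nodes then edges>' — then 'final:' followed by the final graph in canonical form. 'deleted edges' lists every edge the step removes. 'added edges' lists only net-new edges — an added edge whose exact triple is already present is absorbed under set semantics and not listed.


step 1: rule r1; match: 0->6, 1->0, 2->1, 3->5; deleted nodes 6; deleted edges (6,0,has); (6,1,has); (6,5,has); added nodes 8, 9, 10, 11, 12, 13, 14; added edges (11,0,has); (11,8,has); (11,10,has); (12,1,has); (12,8,has); (12,9,has); (13,5,has); (13,9,has); (13,10,has); (14,8,has); (14,9,has); (14,10,has); result: nodes: 0:pt, 1:pt, 2:pt, 4:pt, 5:pt, 7:F, 8:pt, 9:pt, 10:pt, 11:F, 12:F, 13:F, 14:F edges: (7,0,has); (7,2,has); (7,2,hask); (7,5,has); (11,0,has); (11,8,has); (11,10,has); (12,1,has); (12,8,has); (12,9,has); (13,5,has); (13,9,has); (13,10,has); (14,8,has); (14,9,has); (14,10,has)
step 2: rule r1; match: 0->11, 1->0, 2->8, 3->10; deleted nodes 11; deleted edges (11,0,has); (11,8,has); (11,10,has); added nodes 15, 16, 17, 18, 19, 20, 21; added edges (18,0,has); (18,15,has); (18,17,has); (19,8,has); (19,15,has); (19,16,has); (20,10,has); (20,16,has); (20,17,has); (21,15,has); (21,16,has); (21,17,has); result: nodes: 0:pt, 1:pt, 2:pt, 4:pt, 5:pt, 7:F, 8:pt, 9:pt, 10:pt, 12:F, 13:F, 14:F, 15:pt, 16:pt, 17:pt, 18:F, 19:F, 20:F, 21:F edges: (7,0,has); (7,2,has); (7,2,hask); (7,5,has); (12,1,has); (12,8,has); (12,9,has); (13,5,has); (13,9,has); (13,10,has); (14,8,has); (14,9,has); (14,10,has); (18,0,has); (18,15,has); (18,17,has); (19,8,has); (19,15,has); (19,16,has); (20,10,has); (20,16,has); (20,17,has); (21,15,has); (21,16,has); (21,17,has)
final:
nodes: 0:pt, 1:pt, 2:pt, 4:pt, 5:pt, 7:F, 8:pt, 9:pt, 10:pt, 12:F, 13:F, 14:F, 15:pt, 16:pt, 17:pt, 18:F, 19:F, 20:F, 21:F
edges: (7,0,has); (7,2,has); (7,2,hask); (7,5,has); (12,1,has); (12,8,has); (12,9,has); (13,5,has); (13,9,has); (13,10,has); (14,8,has); (14,9,has); (14,10,has); (18,0,has); (18,15,has); (18,17,has); (19,8,has); (19,15,has); (19,16,has); (20,10,has); (20,16,has); (20,17,has); (21,15,has); (21,16,has); (21,17,has)


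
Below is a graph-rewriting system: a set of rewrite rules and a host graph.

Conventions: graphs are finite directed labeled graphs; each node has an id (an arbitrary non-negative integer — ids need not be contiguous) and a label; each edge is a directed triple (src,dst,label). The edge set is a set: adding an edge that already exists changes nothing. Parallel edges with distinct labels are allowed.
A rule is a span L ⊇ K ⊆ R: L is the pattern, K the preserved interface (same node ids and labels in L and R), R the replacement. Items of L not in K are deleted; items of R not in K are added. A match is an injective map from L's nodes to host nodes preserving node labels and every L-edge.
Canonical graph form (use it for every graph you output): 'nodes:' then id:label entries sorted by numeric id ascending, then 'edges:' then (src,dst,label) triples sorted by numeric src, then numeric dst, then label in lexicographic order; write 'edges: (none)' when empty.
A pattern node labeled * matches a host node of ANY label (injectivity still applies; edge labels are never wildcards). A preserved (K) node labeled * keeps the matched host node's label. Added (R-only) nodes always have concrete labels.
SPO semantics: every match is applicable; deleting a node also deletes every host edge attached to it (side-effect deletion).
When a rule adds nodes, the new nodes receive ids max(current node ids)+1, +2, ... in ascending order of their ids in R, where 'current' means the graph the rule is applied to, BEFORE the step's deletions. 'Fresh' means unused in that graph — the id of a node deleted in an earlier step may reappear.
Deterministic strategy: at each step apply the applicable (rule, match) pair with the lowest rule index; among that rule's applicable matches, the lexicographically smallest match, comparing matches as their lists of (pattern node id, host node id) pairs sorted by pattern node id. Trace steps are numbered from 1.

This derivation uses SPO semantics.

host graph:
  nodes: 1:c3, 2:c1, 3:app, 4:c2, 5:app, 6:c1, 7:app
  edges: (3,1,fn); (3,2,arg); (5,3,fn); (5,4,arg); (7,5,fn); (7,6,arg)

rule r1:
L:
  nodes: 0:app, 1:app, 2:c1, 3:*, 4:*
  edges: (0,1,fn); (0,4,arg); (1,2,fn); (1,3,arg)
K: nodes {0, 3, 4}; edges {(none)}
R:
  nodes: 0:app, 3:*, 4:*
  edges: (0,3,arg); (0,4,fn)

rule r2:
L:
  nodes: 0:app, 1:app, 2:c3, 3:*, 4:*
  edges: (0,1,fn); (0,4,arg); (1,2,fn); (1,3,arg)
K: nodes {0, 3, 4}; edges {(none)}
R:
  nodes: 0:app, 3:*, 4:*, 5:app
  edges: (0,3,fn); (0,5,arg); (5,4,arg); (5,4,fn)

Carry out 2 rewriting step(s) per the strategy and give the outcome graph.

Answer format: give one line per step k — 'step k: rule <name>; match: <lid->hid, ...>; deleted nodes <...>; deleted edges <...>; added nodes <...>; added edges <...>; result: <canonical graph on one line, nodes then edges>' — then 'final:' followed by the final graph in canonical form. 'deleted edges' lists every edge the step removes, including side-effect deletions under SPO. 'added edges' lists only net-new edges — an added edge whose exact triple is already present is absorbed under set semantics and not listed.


step 1: rule r2; match: 0->5, 1->3, 2->1, 3->2, 4->4; deleted nodes 1, 3; deleted edges (3,1,fn); (3,2,arg); (5,3,fn); (5,4,arg); added nodes 8; added edges (5,2,fn); (5,8,arg); (8,4,arg); (8,4,fn); result: nodes: 2:c1, 4:c2, 5:app, 6:c1, 7:app, 8:app edges: (5,2,fn); (5,8,arg); (7,5,fn); (7,6,arg); (8,4,arg); (8,4,fn)
step 2: rule r1; match: 0->7, 1->5, 2->2, 3->8, 4->6; deleted nodes 2, 5; deleted edges (5,2,fn); (5,8,arg); (7,5,fn); (7,6,arg); added nodes (none); added edges (7,6,fn); (7,8,arg); result: nodes: 4:c2, 6:c1, 7:app, 8:app edges: (7,6,fn); (7,8,arg); (8,4,arg); (8,4,fn)
final:
nodes: 4:c2, 6:c1, 7:app, 8:app
edges: (7,6,fn); (7,8,arg); (8,4,arg); (8,4,fn)


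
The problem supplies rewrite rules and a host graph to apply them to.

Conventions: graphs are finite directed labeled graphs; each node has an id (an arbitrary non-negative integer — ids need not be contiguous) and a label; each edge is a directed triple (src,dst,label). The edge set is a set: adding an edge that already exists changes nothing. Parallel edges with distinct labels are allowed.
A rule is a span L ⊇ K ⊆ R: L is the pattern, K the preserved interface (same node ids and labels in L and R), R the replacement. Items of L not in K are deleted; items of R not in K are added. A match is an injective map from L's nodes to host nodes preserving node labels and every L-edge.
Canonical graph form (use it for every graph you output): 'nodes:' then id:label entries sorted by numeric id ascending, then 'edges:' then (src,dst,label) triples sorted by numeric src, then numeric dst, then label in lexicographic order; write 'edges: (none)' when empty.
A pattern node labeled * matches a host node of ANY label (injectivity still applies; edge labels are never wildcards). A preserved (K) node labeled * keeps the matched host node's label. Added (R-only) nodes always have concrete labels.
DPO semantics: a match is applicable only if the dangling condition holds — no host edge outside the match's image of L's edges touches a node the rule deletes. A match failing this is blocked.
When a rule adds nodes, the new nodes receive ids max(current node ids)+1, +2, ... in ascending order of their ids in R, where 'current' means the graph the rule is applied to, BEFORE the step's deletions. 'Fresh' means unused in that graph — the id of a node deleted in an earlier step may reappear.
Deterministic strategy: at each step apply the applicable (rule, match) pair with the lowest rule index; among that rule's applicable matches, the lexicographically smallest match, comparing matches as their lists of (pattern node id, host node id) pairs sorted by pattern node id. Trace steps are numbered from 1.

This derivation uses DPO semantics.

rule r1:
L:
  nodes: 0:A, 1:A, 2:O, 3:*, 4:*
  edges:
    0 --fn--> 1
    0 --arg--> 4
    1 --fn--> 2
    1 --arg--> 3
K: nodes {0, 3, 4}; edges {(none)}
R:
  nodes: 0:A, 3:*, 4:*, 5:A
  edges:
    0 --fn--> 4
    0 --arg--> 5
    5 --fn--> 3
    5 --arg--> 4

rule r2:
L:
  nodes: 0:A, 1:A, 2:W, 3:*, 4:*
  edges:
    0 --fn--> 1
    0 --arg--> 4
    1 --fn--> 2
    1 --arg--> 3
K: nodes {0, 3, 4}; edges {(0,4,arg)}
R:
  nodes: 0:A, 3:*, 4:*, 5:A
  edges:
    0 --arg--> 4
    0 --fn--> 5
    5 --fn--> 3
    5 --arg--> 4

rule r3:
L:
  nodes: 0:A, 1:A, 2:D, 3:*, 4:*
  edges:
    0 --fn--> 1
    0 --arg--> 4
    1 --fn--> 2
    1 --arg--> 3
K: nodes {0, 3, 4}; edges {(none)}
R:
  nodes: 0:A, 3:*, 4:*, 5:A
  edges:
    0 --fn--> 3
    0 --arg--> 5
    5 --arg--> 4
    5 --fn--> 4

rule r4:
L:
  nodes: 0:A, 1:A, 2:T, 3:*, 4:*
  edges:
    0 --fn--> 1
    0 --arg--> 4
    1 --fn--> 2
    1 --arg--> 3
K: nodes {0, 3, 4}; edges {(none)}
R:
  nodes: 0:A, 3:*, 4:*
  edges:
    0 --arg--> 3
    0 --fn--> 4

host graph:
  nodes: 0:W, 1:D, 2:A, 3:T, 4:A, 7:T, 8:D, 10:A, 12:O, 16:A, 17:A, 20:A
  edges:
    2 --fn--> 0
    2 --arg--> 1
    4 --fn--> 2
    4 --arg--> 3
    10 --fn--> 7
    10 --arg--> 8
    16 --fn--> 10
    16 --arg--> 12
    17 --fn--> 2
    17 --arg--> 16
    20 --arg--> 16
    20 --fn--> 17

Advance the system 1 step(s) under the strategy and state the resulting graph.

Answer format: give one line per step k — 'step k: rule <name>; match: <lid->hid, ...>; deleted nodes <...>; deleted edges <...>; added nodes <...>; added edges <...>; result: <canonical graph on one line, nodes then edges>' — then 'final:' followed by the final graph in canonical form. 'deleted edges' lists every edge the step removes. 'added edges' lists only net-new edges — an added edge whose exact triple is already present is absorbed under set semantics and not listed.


step 1: rule r4; match: 0->16, 1->10, 2->7, 3->8, 4->12; deleted nodes 7, 10; deleted edges (10,7,fn); (10,8,arg); (16,10,fn); (16,12,arg); added nodes (none); added edges (16,8,arg); (16,12,fn); result: nodes: 0:W, 1:D, 2:A, 3:T, 4:A, 8:D, 12:O, 16:A, 17:A, 20:A edges: (2,0,fn); (2,1,arg); (4,2,fn); (4,3,arg); (16,8,arg); (16,12,fn); (17,2,fn); (17,16,arg); (20,16,arg); (20,17,fn)
final:
nodes: 0:W, 1:D, 2:A, 3:T, 4:A, 8:D, 12:O, 16:A, 17:A, 20:A
edges: (2,0,fn); (2,1,arg); (4,2,fn); (4,3,arg); (16,8,arg); (16,12,fn); (17,2,fn); (17,16,arg); (20,16,arg); (20,17,fn)


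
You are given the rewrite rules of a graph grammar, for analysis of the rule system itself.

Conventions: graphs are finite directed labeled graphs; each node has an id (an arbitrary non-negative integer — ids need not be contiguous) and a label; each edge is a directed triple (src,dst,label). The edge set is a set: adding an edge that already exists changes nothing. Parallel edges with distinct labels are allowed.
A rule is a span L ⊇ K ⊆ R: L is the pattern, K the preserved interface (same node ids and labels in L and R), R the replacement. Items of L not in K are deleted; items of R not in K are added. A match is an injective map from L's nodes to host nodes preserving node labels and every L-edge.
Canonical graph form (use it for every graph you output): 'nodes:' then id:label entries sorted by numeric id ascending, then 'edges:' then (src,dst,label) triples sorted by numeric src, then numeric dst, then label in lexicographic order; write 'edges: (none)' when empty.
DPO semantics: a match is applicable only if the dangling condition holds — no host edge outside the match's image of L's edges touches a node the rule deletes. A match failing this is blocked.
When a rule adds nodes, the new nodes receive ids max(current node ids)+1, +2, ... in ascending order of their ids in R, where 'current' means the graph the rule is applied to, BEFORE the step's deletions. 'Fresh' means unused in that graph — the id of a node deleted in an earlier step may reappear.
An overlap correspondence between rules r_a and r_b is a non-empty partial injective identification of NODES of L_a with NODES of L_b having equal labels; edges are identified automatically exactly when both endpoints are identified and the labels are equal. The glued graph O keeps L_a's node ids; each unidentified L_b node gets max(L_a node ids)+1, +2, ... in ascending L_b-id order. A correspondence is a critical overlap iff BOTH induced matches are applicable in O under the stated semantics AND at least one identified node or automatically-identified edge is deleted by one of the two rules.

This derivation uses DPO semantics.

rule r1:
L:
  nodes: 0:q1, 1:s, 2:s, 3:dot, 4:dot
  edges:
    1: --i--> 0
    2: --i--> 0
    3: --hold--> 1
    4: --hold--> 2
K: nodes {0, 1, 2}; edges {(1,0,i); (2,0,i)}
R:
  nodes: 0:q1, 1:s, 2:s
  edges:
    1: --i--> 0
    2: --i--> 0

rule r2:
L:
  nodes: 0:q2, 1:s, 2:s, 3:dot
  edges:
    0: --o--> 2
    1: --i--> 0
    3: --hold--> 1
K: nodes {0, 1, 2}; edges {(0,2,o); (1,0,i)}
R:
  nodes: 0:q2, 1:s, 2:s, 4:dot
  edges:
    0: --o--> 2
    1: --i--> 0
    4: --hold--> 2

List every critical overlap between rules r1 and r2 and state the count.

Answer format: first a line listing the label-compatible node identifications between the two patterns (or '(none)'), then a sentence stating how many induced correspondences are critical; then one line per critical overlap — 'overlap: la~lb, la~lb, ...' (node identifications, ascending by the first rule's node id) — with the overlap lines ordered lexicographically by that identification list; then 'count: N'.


label-compatible node identifications between L(r1) and L(r2): 1~1, 1~2, 2~1, 2~2, 3~3, 4~3
4 of the induced correspondences are critical overlaps of r1 and r2.
overlap: 1~1, 2~2, 3~3
overlap: 1~1, 3~3
overlap: 1~2, 2~1, 4~3
overlap: 2~1, 4~3
count: 4
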